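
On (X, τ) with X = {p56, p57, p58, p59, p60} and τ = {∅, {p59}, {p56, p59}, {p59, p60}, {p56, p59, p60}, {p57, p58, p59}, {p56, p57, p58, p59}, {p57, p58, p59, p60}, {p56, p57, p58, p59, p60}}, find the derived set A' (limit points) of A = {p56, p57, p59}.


A' = {p56, p57, p58, p60}

For each x ∈ X, list the open sets U ∈ τ with x ∈ U, then check whether U ∩ (A ∖ {x}) ≠ ∅ for every such U.
  x = p56: opens ∋ x are {p56, p59}, {p56, p59, p60}, {p56, p57, p58, p59}, {p56, p57, p58, p59, p60}; each meets A ∖ {p56}, so x IS a limit point.
  x = p57: opens ∋ x are {p57, p58, p59}, {p56, p57, p58, p59}, {p57, p58, p59, p60}, {p56, p57, p58, p59, p60}; each meets A ∖ {p57}, so x IS a limit point.
  x = p58: opens ∋ x are {p57, p58, p59}, {p56, p57, p58, p59}, {p57, p58, p59, p60}, {p56, p57, p58, p59, p60}; each meets A ∖ {p58}, so x IS a limit point.
  x = p59: open {p59} ∋ x has {p59} ∩ (A ∖ {p59}) = ∅, so x is NOT a limit point.
  x = p60: opens ∋ x are {p59, p60}, {p56, p59, p60}, {p57, p58, p59, p60}, {p56, p57, p58, p59, p60}; each meets A ∖ {p60}, so x IS a limit point.
Collecting: A' = {p56, p57, p58, p60}.


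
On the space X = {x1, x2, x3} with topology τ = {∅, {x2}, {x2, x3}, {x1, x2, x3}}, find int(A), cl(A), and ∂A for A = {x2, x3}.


int(A) = {x2, x3}, cl(A) = {x1, x2, x3}, ∂A = {x1}.

Closed sets in (X, τ) are complements of opens:
  closed(X, τ) = {∅, {x1}, {x1, x3}, {x1, x2, x3}}.
int(A) = ⋃ {U ∈ τ : U ⊆ A}. Opens contained in A: ∅, {x2}, {x2, x3}.
Taking the union of these: int(A) = {x2, x3}.
cl(A) = ⋂ {C closed : A ⊆ C}. Closed sets containing A: {x1, x2, x3}.
Intersecting these: cl(A) = {x1, x2, x3}.
∂A = cl(A) ∖ int(A) = {x1, x2, x3} ∖ {x2, x3} = {x1}.


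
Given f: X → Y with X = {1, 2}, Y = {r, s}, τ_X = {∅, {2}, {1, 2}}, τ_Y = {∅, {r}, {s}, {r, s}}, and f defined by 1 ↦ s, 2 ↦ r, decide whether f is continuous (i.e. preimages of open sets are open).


f is NOT continuous.

Compute f^{-1}(U) for each U ∈ τ_Y:
  U = ∅: f^{-1}(U) = ∅ ∈ τ_X ✓.
  U = {r}: f^{-1}(U) = {2} ∈ τ_X ✓.
  U = {s}: f^{-1}(U) = {1} ∉ τ_X ✗.
  U = {r, s}: f^{-1}(U) = {1, 2} ∈ τ_X ✓.
Found U = {s} with f^{-1}(U) = {1} not in τ_X. Therefore f is NOT continuous.


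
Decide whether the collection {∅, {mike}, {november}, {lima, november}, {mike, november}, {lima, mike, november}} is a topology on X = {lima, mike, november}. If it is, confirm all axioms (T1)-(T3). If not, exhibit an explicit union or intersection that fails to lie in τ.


τ IS a topology on X.

Axiom (T1): ∅ ∈ τ? Yes; X ∈ τ? Yes.
Axiom (T2/T3): check pairwise unions and intersections of members of τ.
All pairwise intersections and unions checked — each lies in τ. Therefore τ satisfies (T1), (T2), (T3): it IS a topology on X.


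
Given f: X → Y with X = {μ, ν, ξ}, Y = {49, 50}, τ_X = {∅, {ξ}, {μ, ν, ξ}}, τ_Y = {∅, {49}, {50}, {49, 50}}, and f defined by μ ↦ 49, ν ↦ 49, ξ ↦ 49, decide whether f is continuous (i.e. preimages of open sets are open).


f IS continuous.

Compute f^{-1}(U) for each U ∈ τ_Y:
  U = ∅: f^{-1}(U) = ∅ ∈ τ_X ✓.
  U = {49}: f^{-1}(U) = {μ, ν, ξ} ∈ τ_X ✓.
  U = {50}: f^{-1}(U) = ∅ ∈ τ_X ✓.
  U = {49, 50}: f^{-1}(U) = {μ, ν, ξ} ∈ τ_X ✓.
Every preimage lies in τ_X, so f IS continuous.


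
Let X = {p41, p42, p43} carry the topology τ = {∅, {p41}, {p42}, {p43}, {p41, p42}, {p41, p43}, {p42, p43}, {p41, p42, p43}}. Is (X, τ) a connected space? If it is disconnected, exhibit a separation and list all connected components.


(X, τ) is disconnected; components = [{p41}, {p42}, {p43}].

Find clopen sets (U ∈ τ with X ∖ U ∈ τ):
  U = ∅, X ∖ U = {p41, p42, p43} — both open, so U is clopen.
  U = {p41}, X ∖ U = {p42, p43} — both open, so U is clopen.
  U = {p42}, X ∖ U = {p41, p43} — both open, so U is clopen.
  U = {p43}, X ∖ U = {p41, p42} — both open, so U is clopen.
  U = {p41, p42}, X ∖ U = {p43} — both open, so U is clopen.
  U = {p41, p43}, X ∖ U = {p42} — both open, so U is clopen.
  U = {p42, p43}, X ∖ U = {p41} — both open, so U is clopen.
  U = {p41, p42, p43}, X ∖ U = ∅ — both open, so U is clopen.
Nontrivial clopen(s) exist: e.g. {p41, p42}. So (X, τ) is disconnected.
Compute connected components by grouping points that agree on all clopens:
  component: {p41}
  component: {p42}
  component: {p43}


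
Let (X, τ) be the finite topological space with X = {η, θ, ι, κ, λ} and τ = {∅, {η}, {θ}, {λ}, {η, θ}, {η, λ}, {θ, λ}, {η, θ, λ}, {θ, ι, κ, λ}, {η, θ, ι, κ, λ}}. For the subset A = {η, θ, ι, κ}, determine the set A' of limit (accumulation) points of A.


A' = {ι, κ}

For each x ∈ X, list the open sets U ∈ τ with x ∈ U, then check whether U ∩ (A ∖ {x}) ≠ ∅ for every such U.
  x = η: open {η} ∋ x has {η} ∩ (A ∖ {η}) = ∅, so x is NOT a limit point.
  x = θ: open {θ} ∋ x has {θ} ∩ (A ∖ {θ}) = ∅, so x is NOT a limit point.
  x = ι: opens ∋ x are {θ, ι, κ, λ}, {η, θ, ι, κ, λ}; each meets A ∖ {ι}, so x IS a limit point.
  x = κ: opens ∋ x are {θ, ι, κ, λ}, {η, θ, ι, κ, λ}; each meets A ∖ {κ}, so x IS a limit point.
  x = λ: open {λ} ∋ x has {λ} ∩ (A ∖ {λ}) = ∅, so x is NOT a limit point.
Collecting: A' = {ι, κ}.


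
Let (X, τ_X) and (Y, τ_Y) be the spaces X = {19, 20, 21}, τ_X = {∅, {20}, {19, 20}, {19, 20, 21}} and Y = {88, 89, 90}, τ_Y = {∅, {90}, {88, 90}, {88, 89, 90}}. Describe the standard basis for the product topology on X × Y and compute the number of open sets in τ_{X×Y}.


Basis B = {∅ × ∅, {20} × {90}, {19, 20} × {90}, {20} × {88, 90}, {19, 20, 21} × {90}, {20} × {88, 89, 90}, {19, 20} × {88, 90}, {19, 20} × {88, 89, 90}, {19, 20, 21} × {88, 90}, {19, 20, 21} × {88, 89, 90}}; |τ_{X×Y}| = 20.

Enumerate products U × V with U ∈ τ_X, V ∈ τ_Y (deduplicated):
  ∅ × ∅ = {} (∅)
  {20} × {90} = {(20,90)}
  {19, 20} × {90} = {(19,90), (20,90)}
  {20} × {88, 90} = {(20,88), (20,90)}
  {19, 20, 21} × {90} = {(19,90), (20,90), (21,90)}
  {20} × {88, 89, 90} = {(20,88), (20,89), (20,90)}
  {19, 20} × {88, 90} = {(19,88), (19,90), (20,88), (20,90)}
  {19, 20} × {88, 89, 90} = {(19,88), (19,89), (19,90), (20,88), (20,89), (20,90)}
  {19, 20, 21} × {88, 90} = {(19,88), (19,90), (20,88), (20,90), (21,88), (21,90)}
  {19, 20, 21} × {88, 89, 90} = {(19,88), (19,89), (19,90), (20,88), (20,89), (20,90), (21,88), (21,89), (21,90)}
These 10 distinct sets form the basis B.
Close under arbitrary unions to get τ_{X×Y}; counting gives |τ_{X×Y}| = 20.


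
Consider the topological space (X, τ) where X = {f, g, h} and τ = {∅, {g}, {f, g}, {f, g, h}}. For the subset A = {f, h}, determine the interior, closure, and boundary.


int(A) = ∅, cl(A) = {f, h}, ∂A = {f, h}.

Closed sets in (X, τ) are complements of opens:
  closed(X, τ) = {∅, {h}, {f, h}, {f, g, h}}.
int(A) = ⋃ {U ∈ τ : U ⊆ A}. Opens contained in A: ∅.
Taking the union of these: int(A) = ∅.
cl(A) = ⋂ {C closed : A ⊆ C}. Closed sets containing A: {f, h}, {f, g, h}.
Intersecting these: cl(A) = {f, h}.
∂A = cl(A) ∖ int(A) = {f, h} ∖ ∅ = {f, h}.


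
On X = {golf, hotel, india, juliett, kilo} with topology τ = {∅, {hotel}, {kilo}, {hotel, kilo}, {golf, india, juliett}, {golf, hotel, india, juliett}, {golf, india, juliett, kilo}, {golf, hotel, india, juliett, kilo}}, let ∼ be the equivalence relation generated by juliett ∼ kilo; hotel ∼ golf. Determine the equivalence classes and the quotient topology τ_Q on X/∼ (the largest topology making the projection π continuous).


X/∼ = {[golf=hotel], [india], [juliett=kilo]}; |τ_Q| = 2.

Equivalence classes: [golf=hotel], [india], [juliett=kilo].
Quotient map π: X → X/∼ sends golf ↦ [golf=hotel], hotel ↦ [golf=hotel], india ↦ [india], juliett ↦ [juliett=kilo], kilo ↦ [juliett=kilo].
For each subset V ⊆ X/∼, compute π^{-1}(V) ⊆ X and check whether π^{-1}(V) ∈ τ. V is open in τ_Q iff π^{-1}(V) ∈ τ.
  V = {}: π^{-1}(V) = ∅ ∈ τ ✓.
  V = {[golf=hotel]}: π^{-1}(V) = {golf, hotel} ∉ τ ✗.
  V = {[india]}: π^{-1}(V) = {india} ∉ τ ✗.
  V = {[golf=hotel], [india]}: π^{-1}(V) = {golf, hotel, india} ∉ τ ✗.
  V = {[juliett=kilo]}: π^{-1}(V) = {juliett, kilo} ∉ τ ✗.
  V = {[golf=hotel], [juliett=kilo]}: π^{-1}(V) = {golf, hotel, juliett, kilo} ∉ τ ✗.
  V = {[india], [juliett=kilo]}: π^{-1}(V) = {india, juliett, kilo} ∉ τ ✗.
  V = {[golf=hotel], [india], [juliett=kilo]}: π^{-1}(V) = {golf, hotel, india, juliett, kilo} ∈ τ ✓.
Open sets in the quotient: τ_Q = {{}, {[golf=hotel], [india], [juliett=kilo]}} (2 elements).


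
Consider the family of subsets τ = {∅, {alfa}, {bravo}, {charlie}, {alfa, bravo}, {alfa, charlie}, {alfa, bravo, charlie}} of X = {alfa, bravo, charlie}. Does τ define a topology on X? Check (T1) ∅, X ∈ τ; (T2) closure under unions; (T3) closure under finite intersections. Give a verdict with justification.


τ is NOT a topology on X.

Axiom (T1): ∅ ∈ τ? Yes; X ∈ τ? Yes.
Axiom (T2/T3): check pairwise unions and intersections of members of τ.
Counterexample for (T2): {bravo} ∪ {charlie} = {bravo, charlie} ∉ τ. Therefore τ is NOT a topology.


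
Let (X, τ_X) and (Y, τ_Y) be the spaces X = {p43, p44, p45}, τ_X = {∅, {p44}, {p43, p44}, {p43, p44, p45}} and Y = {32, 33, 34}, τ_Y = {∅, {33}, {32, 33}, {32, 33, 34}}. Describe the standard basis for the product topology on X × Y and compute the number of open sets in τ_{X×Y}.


Basis B = {∅ × ∅, {p44} × {33}, {p43, p44} × {33}, {p44} × {32, 33}, {p43, p44, p45} × {33}, {p44} × {32, 33, 34}, {p43, p44} × {32, 33}, {p43, p44} × {32, 33, 34}, {p43, p44, p45} × {32, 33}, {p43, p44, p45} × {32, 33, 34}}; |τ_{X×Y}| = 20.

Enumerate products U × V with U ∈ τ_X, V ∈ τ_Y (deduplicated):
  ∅ × ∅ = {} (∅)
  {p44} × {33} = {(p44,33)}
  {p43, p44} × {33} = {(p43,33), (p44,33)}
  {p44} × {32, 33} = {(p44,32), (p44,33)}
  {p43, p44, p45} × {33} = {(p43,33), (p44,33), (p45,33)}
  {p44} × {32, 33, 34} = {(p44,32), (p44,33), (p44,34)}
  {p43, p44} × {32, 33} = {(p43,32), (p43,33), (p44,32), (p44,33)}
  {p43, p44} × {32, 33, 34} = {(p43,32), (p43,33), (p43,34), (p44,32), (p44,33), (p44,34)}
  {p43, p44, p45} × {32, 33} = {(p43,32), (p43,33), (p44,32), (p44,33), (p45,32), (p45,33)}
  {p43, p44, p45} × {32, 33, 34} = {(p43,32), (p43,33), (p43,34), (p44,32), (p44,33), (p44,34), (p45,32), (p45,33), (p45,34)}
These 10 distinct sets form the basis B.
Close under arbitrary unions to get τ_{X×Y}; counting gives |τ_{X×Y}| = 20.


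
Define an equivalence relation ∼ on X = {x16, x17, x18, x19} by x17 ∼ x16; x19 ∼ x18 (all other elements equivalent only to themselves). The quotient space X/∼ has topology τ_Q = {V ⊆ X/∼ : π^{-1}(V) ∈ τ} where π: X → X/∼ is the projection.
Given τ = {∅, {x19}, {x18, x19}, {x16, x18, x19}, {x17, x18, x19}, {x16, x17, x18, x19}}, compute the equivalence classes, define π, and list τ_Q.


X/∼ = {[x16=x17], [x18=x19]}; |τ_Q| = 3.

Equivalence classes: [x16=x17], [x18=x19].
Quotient map π: X → X/∼ sends x16 ↦ [x16=x17], x17 ↦ [x16=x17], x18 ↦ [x18=x19], x19 ↦ [x18=x19].
For each subset V ⊆ X/∼, compute π^{-1}(V) ⊆ X and check whether π^{-1}(V) ∈ τ. V is open in τ_Q iff π^{-1}(V) ∈ τ.
  V = {}: π^{-1}(V) = ∅ ∈ τ ✓.
  V = {[x16=x17]}: π^{-1}(V) = {x16, x17} ∉ τ ✗.
  V = {[x18=x19]}: π^{-1}(V) = {x18, x19} ∈ τ ✓.
  V = {[x16=x17], [x18=x19]}: π^{-1}(V) = {x16, x17, x18, x19} ∈ τ ✓.
Open sets in the quotient: τ_Q = {{}, {[x18=x19]}, {[x16=x17], [x18=x19]}} (3 elements).


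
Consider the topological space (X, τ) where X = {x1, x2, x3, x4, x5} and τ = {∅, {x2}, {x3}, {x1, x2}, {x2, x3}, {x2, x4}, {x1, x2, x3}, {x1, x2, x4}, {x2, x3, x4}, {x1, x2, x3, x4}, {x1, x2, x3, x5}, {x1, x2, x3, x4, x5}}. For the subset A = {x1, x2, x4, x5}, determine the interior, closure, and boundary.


int(A) = {x1, x2, x4}, cl(A) = {x1, x2, x4, x5}, ∂A = {x5}.

Closed sets in (X, τ) are complements of opens:
  closed(X, τ) = {∅, {x4}, {x5}, {x1, x5}, {x3, x5}, {x4, x5}, {x1, x3, x5}, {x1, x4, x5}, {x3, x4, x5}, {x1, x2, x4, x5}, {x1, x3, x4, x5}, {x1, x2, x3, x4, x5}}.
int(A) = ⋃ {U ∈ τ : U ⊆ A}. Opens contained in A: ∅, {x2}, {x1, x2}, {x2, x4}, {x1, x2, x4}.
Taking the union of these: int(A) = {x1, x2, x4}.
cl(A) = ⋂ {C closed : A ⊆ C}. Closed sets containing A: {x1, x2, x4, x5}, {x1, x2, x3, x4, x5}.
Intersecting these: cl(A) = {x1, x2, x4, x5}.
∂A = cl(A) ∖ int(A) = {x1, x2, x4, x5} ∖ {x1, x2, x4} = {x5}.


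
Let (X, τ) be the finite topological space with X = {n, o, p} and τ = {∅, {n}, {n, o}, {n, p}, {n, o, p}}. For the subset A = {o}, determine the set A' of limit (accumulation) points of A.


A' = ∅

For each x ∈ X, list the open sets U ∈ τ with x ∈ U, then check whether U ∩ (A ∖ {x}) ≠ ∅ for every such U.
  x = n: open {n} ∋ x has {n} ∩ (A ∖ {n}) = ∅, so x is NOT a limit point.
  x = o: open {n, o} ∋ x has {n, o} ∩ (A ∖ {o}) = ∅, so x is NOT a limit point.
  x = p: open {n, p} ∋ x has {n, p} ∩ (A ∖ {p}) = ∅, so x is NOT a limit point.
Collecting: A' = ∅.


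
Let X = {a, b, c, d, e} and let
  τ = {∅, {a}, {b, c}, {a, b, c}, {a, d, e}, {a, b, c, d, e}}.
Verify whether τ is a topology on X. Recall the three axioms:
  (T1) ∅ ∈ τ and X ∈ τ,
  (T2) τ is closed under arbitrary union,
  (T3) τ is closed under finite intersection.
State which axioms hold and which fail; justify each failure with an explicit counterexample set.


τ IS a topology on X.

Axiom (T1): ∅ ∈ τ? Yes; X ∈ τ? Yes.
Axiom (T2/T3): check pairwise unions and intersections of members of τ.
All pairwise intersections and unions checked — each lies in τ. Therefore τ satisfies (T1), (T2), (T3): it IS a topology on X.


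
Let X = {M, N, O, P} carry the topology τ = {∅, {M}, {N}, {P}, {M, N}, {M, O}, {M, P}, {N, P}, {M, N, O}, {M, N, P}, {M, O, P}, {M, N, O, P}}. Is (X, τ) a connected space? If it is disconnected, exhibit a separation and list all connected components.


(X, τ) is disconnected; components = [{N}, {P}, {M, O}].

Find clopen sets (U ∈ τ with X ∖ U ∈ τ):
  U = ∅, X ∖ U = {M, N, O, P} — both open, so U is clopen.
  U = {N}, X ∖ U = {M, O, P} — both open, so U is clopen.
  U = {P}, X ∖ U = {M, N, O} — both open, so U is clopen.
  U = {M, O}, X ∖ U = {N, P} — both open, so U is clopen.
  U = {N, P}, X ∖ U = {M, O} — both open, so U is clopen.
  U = {M, N, O}, X ∖ U = {P} — both open, so U is clopen.
  U = {M, O, P}, X ∖ U = {N} — both open, so U is clopen.
  U = {M, N, O, P}, X ∖ U = ∅ — both open, so U is clopen.
Nontrivial clopen(s) exist: e.g. {M, N, O}. So (X, τ) is disconnected.
Compute connected components by grouping points that agree on all clopens:
  component: {N}
  component: {P}
  component: {M, O}


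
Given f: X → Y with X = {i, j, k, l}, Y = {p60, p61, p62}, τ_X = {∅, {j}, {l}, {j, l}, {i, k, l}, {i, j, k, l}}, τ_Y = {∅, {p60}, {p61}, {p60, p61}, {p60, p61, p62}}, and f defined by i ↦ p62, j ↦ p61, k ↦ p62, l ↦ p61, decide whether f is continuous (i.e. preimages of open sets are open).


f IS continuous.

Compute f^{-1}(U) for each U ∈ τ_Y:
  U = ∅: f^{-1}(U) = ∅ ∈ τ_X ✓.
  U = {p60}: f^{-1}(U) = ∅ ∈ τ_X ✓.
  U = {p61}: f^{-1}(U) = {j, l} ∈ τ_X ✓.
  U = {p60, p61}: f^{-1}(U) = {j, l} ∈ τ_X ✓.
  U = {p60, p61, p62}: f^{-1}(U) = {i, j, k, l} ∈ τ_X ✓.
Every preimage lies in τ_X, so f IS continuous.


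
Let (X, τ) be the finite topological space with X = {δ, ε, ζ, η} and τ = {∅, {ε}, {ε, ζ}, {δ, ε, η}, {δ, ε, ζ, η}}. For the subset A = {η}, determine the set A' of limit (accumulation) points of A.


A' = {δ}

For each x ∈ X, list the open sets U ∈ τ with x ∈ U, then check whether U ∩ (A ∖ {x}) ≠ ∅ for every such U.
  x = δ: opens ∋ x are {δ, ε, η}, {δ, ε, ζ, η}; each meets A ∖ {δ}, so x IS a limit point.
  x = ε: open {ε} ∋ x has {ε} ∩ (A ∖ {ε}) = ∅, so x is NOT a limit point.
  x = ζ: open {ε, ζ} ∋ x has {ε, ζ} ∩ (A ∖ {ζ}) = ∅, so x is NOT a limit point.
  x = η: open {δ, ε, η} ∋ x has {δ, ε, η} ∩ (A ∖ {η}) = ∅, so x is NOT a limit point.
Collecting: A' = {δ}.


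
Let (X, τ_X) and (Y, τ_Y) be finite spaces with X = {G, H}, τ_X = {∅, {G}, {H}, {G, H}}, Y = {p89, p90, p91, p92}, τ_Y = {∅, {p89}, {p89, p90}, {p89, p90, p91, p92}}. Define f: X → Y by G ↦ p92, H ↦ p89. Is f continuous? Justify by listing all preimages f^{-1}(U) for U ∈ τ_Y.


f IS continuous.

Compute f^{-1}(U) for each U ∈ τ_Y:
  U = ∅: f^{-1}(U) = ∅ ∈ τ_X ✓.
  U = {p89}: f^{-1}(U) = {H} ∈ τ_X ✓.
  U = {p89, p90}: f^{-1}(U) = {H} ∈ τ_X ✓.
  U = {p89, p90, p91, p92}: f^{-1}(U) = {G, H} ∈ τ_X ✓.
Every preimage lies in τ_X, so f IS continuous.


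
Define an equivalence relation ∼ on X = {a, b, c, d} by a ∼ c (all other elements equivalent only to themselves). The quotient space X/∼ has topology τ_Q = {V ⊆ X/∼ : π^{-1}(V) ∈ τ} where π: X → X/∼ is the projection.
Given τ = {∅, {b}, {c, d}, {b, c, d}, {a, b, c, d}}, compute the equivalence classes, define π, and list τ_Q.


X/∼ = {[a=c], [b], [d]}; |τ_Q| = 3.

Equivalence classes: [a=c], [b], [d].
Quotient map π: X → X/∼ sends a ↦ [a=c], b ↦ [b], c ↦ [a=c], d ↦ [d].
For each subset V ⊆ X/∼, compute π^{-1}(V) ⊆ X and check whether π^{-1}(V) ∈ τ. V is open in τ_Q iff π^{-1}(V) ∈ τ.
  V = {}: π^{-1}(V) = ∅ ∈ τ ✓.
  V = {[a=c]}: π^{-1}(V) = {a, c} ∉ τ ✗.
  V = {[b]}: π^{-1}(V) = {b} ∈ τ ✓.
  V = {[a=c], [b]}: π^{-1}(V) = {a, b, c} ∉ τ ✗.
  V = {[d]}: π^{-1}(V) = {d} ∉ τ ✗.
  V = {[a=c], [d]}: π^{-1}(V) = {a, c, d} ∉ τ ✗.
  V = {[b], [d]}: π^{-1}(V) = {b, d} ∉ τ ✗.
  V = {[a=c], [b], [d]}: π^{-1}(V) = {a, b, c, d} ∈ τ ✓.
Open sets in the quotient: τ_Q = {{}, {[b]}, {[a=c], [b], [d]}} (3 elements).


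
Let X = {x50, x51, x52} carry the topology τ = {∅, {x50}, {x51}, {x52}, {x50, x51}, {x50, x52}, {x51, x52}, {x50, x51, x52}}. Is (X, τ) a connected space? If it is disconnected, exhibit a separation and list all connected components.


(X, τ) is disconnected; components = [{x50}, {x51}, {x52}].

Find clopen sets (U ∈ τ with X ∖ U ∈ τ):
  U = ∅, X ∖ U = {x50, x51, x52} — both open, so U is clopen.
  U = {x50}, X ∖ U = {x51, x52} — both open, so U is clopen.
  U = {x51}, X ∖ U = {x50, x52} — both open, so U is clopen.
  U = {x52}, X ∖ U = {x50, x51} — both open, so U is clopen.
  U = {x50, x51}, X ∖ U = {x52} — both open, so U is clopen.
  U = {x50, x52}, X ∖ U = {x51} — both open, so U is clopen.
  U = {x51, x52}, X ∖ U = {x50} — both open, so U is clopen.
  U = {x50, x51, x52}, X ∖ U = ∅ — both open, so U is clopen.
Nontrivial clopen(s) exist: e.g. {x50, x51}. So (X, τ) is disconnected.
Compute connected components by grouping points that agree on all clopens:
  component: {x50}
  component: {x51}
  component: {x52}


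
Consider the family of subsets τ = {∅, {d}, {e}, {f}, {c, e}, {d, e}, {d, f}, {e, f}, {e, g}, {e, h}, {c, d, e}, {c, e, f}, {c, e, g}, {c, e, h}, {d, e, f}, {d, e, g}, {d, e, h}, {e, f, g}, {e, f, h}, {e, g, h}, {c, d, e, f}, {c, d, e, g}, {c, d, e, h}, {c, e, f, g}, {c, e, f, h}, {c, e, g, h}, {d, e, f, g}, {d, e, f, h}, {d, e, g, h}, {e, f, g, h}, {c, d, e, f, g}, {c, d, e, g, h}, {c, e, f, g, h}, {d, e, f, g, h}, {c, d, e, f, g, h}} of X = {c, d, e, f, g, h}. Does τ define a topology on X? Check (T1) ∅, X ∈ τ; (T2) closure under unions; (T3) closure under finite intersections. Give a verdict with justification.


τ is NOT a topology on X.

Axiom (T1): ∅ ∈ τ? Yes; X ∈ τ? Yes.
Axiom (T2/T3): check pairwise unions and intersections of members of τ.
Counterexample for (T2): {d} ∪ {c, e, f, h} = {c, d, e, f, h} ∉ τ. Therefore τ is NOT a topology.


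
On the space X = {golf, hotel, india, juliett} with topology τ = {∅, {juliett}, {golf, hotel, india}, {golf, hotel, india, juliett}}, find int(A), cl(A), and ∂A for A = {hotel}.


int(A) = ∅, cl(A) = {golf, hotel, india}, ∂A = {golf, hotel, india}.

Closed sets in (X, τ) are complements of opens:
  closed(X, τ) = {∅, {juliett}, {golf, hotel, india}, {golf, hotel, india, juliett}}.
int(A) = ⋃ {U ∈ τ : U ⊆ A}. Opens contained in A: ∅.
Taking the union of these: int(A) = ∅.
cl(A) = ⋂ {C closed : A ⊆ C}. Closed sets containing A: {golf, hotel, india}, {golf, hotel, india, juliett}.
Intersecting these: cl(A) = {golf, hotel, india}.
∂A = cl(A) ∖ int(A) = {golf, hotel, india} ∖ ∅ = {golf, hotel, india}.


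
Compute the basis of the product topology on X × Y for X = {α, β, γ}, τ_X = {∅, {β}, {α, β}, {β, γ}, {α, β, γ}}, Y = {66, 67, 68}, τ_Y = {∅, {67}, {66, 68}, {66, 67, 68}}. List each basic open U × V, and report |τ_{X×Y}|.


Basis B = {∅ × ∅, {β} × {67}, {α, β} × {67}, {β} × {66, 68}, {β, γ} × {67}, {α, β, γ} × {67}, {β} × {66, 67, 68}, {α, β} × {66, 68}, {β, γ} × {66, 68}, {α, β} × {66, 67, 68}, {α, β, γ} × {66, 68}, {β, γ} × {66, 67, 68}, {α, β, γ} × {66, 67, 68}}; |τ_{X×Y}| = 25.

Enumerate products U × V with U ∈ τ_X, V ∈ τ_Y (deduplicated):
  ∅ × ∅ = {} (∅)
  {β} × {67} = {(β,67)}
  {α, β} × {67} = {(α,67), (β,67)}
  {β} × {66, 68} = {(β,66), (β,68)}
  {β, γ} × {67} = {(β,67), (γ,67)}
  {α, β, γ} × {67} = {(α,67), (β,67), (γ,67)}
  {β} × {66, 67, 68} = {(β,66), (β,67), (β,68)}
  {α, β} × {66, 68} = {(α,66), (α,68), (β,66), (β,68)}
  {β, γ} × {66, 68} = {(β,66), (β,68), (γ,66), (γ,68)}
  {α, β} × {66, 67, 68} = {(α,66), (α,67), (α,68), (β,66), (β,67), (β,68)}
  {α, β, γ} × {66, 68} = {(α,66), (α,68), (β,66), (β,68), (γ,66), (γ,68)}
  {β, γ} × {66, 67, 68} = {(β,66), (β,67), (β,68), (γ,66), (γ,67), (γ,68)}
  {α, β, γ} × {66, 67, 68} = {(α,66), (α,67), (α,68), (β,66), (β,67), (β,68), (γ,66), (γ,67), (γ,68)}
These 13 distinct sets form the basis B.
Close under arbitrary unions to get τ_{X×Y}; counting gives |τ_{X×Y}| = 25.


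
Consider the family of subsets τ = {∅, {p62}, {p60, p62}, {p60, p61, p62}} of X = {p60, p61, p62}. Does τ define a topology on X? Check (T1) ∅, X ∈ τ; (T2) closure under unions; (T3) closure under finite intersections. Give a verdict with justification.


τ IS a topology on X.

Axiom (T1): ∅ ∈ τ? Yes; X ∈ τ? Yes.
Axiom (T2/T3): check pairwise unions and intersections of members of τ.
All pairwise intersections and unions checked — each lies in τ. Therefore τ satisfies (T1), (T2), (T3): it IS a topology on X.


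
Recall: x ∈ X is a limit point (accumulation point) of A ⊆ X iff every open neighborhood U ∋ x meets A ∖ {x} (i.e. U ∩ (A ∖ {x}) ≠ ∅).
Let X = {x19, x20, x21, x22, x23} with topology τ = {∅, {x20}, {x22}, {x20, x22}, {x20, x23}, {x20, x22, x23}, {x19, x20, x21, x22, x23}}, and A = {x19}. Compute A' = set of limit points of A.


A' = {x21}

For each x ∈ X, list the open sets U ∈ τ with x ∈ U, then check whether U ∩ (A ∖ {x}) ≠ ∅ for every such U.
  x = x19: open {x19, x20, x21, x22, x23} ∋ x has {x19, x20, x21, x22, x23} ∩ (A ∖ {x19}) = ∅, so x is NOT a limit point.
  x = x20: open {x20} ∋ x has {x20} ∩ (A ∖ {x20}) = ∅, so x is NOT a limit point.
  x = x21: opens ∋ x are {x19, x20, x21, x22, x23}; each meets A ∖ {x21}, so x IS a limit point.
  x = x22: open {x22} ∋ x has {x22} ∩ (A ∖ {x22}) = ∅, so x is NOT a limit point.
  x = x23: open {x20, x23} ∋ x has {x20, x23} ∩ (A ∖ {x23}) = ∅, so x is NOT a limit point.
Collecting: A' = {x21}.


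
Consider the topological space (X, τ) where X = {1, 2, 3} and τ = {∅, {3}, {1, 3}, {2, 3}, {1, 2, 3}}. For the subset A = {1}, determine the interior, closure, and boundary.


int(A) = ∅, cl(A) = {1}, ∂A = {1}.

Closed sets in (X, τ) are complements of opens:
  closed(X, τ) = {∅, {1}, {2}, {1, 2}, {1, 2, 3}}.
int(A) = ⋃ {U ∈ τ : U ⊆ A}. Opens contained in A: ∅.
Taking the union of these: int(A) = ∅.
cl(A) = ⋂ {C closed : A ⊆ C}. Closed sets containing A: {1}, {1, 2}, {1, 2, 3}.
Intersecting these: cl(A) = {1}.
∂A = cl(A) ∖ int(A) = {1} ∖ ∅ = {1}.


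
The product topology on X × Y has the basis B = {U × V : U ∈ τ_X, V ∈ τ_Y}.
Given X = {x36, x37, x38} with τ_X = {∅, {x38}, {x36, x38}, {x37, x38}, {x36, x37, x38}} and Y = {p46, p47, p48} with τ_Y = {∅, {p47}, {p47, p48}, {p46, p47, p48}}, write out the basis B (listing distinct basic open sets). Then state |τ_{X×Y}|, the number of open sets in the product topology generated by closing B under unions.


Basis B = {∅ × ∅, {x38} × {p47}, {x36, x38} × {p47}, {x37, x38} × {p47}, {x38} × {p47, p48}, {x36, x37, x38} × {p47}, {x38} × {p46, p47, p48}, {x36, x38} × {p47, p48}, {x37, x38} × {p47, p48}, {x36, x38} × {p46, p47, p48}, {x36, x37, x38} × {p47, p48}, {x37, x38} × {p46, p47, p48}, {x36, x37, x38} × {p46, p47, p48}}; |τ_{X×Y}| = 30.

Enumerate products U × V with U ∈ τ_X, V ∈ τ_Y (deduplicated):
  ∅ × ∅ = {} (∅)
  {x38} × {p47} = {(x38,p47)}
  {x36, x38} × {p47} = {(x36,p47), (x38,p47)}
  {x37, x38} × {p47} = {(x37,p47), (x38,p47)}
  {x38} × {p47, p48} = {(x38,p47), (x38,p48)}
  {x36, x37, x38} × {p47} = {(x36,p47), (x37,p47), (x38,p47)}
  {x38} × {p46, p47, p48} = {(x38,p46), (x38,p47), (x38,p48)}
  {x36, x38} × {p47, p48} = {(x36,p47), (x36,p48), (x38,p47), (x38,p48)}
  {x37, x38} × {p47, p48} = {(x37,p47), (x37,p48), (x38,p47), (x38,p48)}
  {x36, x38} × {p46, p47, p48} = {(x36,p46), (x36,p47), (x36,p48), (x38,p46), (x38,p47), (x38,p48)}
  {x36, x37, x38} × {p47, p48} = {(x36,p47), (x36,p48), (x37,p47), (x37,p48), (x38,p47), (x38,p48)}
  {x37, x38} × {p46, p47, p48} = {(x37,p46), (x37,p47), (x37,p48), (x38,p46), (x38,p47), (x38,p48)}
  {x36, x37, x38} × {p46, p47, p48} = {(x36,p46), (x36,p47), (x36,p48), (x37,p46), (x37,p47), (x37,p48), (x38,p46), (x38,p47), (x38,p48)}
These 13 distinct sets form the basis B.
Close under arbitrary unions to get τ_{X×Y}; counting gives |τ_{X×Y}| = 30.


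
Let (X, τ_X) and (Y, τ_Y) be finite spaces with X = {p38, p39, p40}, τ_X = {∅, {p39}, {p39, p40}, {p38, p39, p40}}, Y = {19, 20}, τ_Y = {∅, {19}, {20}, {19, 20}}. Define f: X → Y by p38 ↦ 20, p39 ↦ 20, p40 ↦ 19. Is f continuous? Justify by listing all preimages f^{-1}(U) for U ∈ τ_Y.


f is NOT continuous.

Compute f^{-1}(U) for each U ∈ τ_Y:
  U = ∅: f^{-1}(U) = ∅ ∈ τ_X ✓.
  U = {19}: f^{-1}(U) = {p40} ∉ τ_X ✗.
  U = {20}: f^{-1}(U) = {p38, p39} ∉ τ_X ✗.
  U = {19, 20}: f^{-1}(U) = {p38, p39, p40} ∈ τ_X ✓.
Found U = {19} with f^{-1}(U) = {p40} not in τ_X. Therefore f is NOT continuous.


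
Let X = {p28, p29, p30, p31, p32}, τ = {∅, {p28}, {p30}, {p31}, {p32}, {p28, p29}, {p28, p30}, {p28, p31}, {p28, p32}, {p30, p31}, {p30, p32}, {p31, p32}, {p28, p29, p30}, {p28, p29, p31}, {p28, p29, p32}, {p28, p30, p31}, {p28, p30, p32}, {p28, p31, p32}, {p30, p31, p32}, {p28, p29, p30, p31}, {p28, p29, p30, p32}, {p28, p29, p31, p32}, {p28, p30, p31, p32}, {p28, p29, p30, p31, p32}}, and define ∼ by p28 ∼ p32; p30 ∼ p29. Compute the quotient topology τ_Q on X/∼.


X/∼ = {[p28=p32], [p29=p30], [p31]}; |τ_Q| = 6.

Equivalence classes: [p28=p32], [p29=p30], [p31].
Quotient map π: X → X/∼ sends p28 ↦ [p28=p32], p29 ↦ [p29=p30], p30 ↦ [p29=p30], p31 ↦ [p31], p32 ↦ [p28=p32].
For each subset V ⊆ X/∼, compute π^{-1}(V) ⊆ X and check whether π^{-1}(V) ∈ τ. V is open in τ_Q iff π^{-1}(V) ∈ τ.
  V = {}: π^{-1}(V) = ∅ ∈ τ ✓.
  V = {[p28=p32]}: π^{-1}(V) = {p28, p32} ∈ τ ✓.
  V = {[p29=p30]}: π^{-1}(V) = {p29, p30} ∉ τ ✗.
  V = {[p28=p32], [p29=p30]}: π^{-1}(V) = {p28, p29, p30, p32} ∈ τ ✓.
  V = {[p31]}: π^{-1}(V) = {p31} ∈ τ ✓.
  V = {[p28=p32], [p31]}: π^{-1}(V) = {p28, p31, p32} ∈ τ ✓.
  V = {[p29=p30], [p31]}: π^{-1}(V) = {p29, p30, p31} ∉ τ ✗.
  V = {[p28=p32], [p29=p30], [p31]}: π^{-1}(V) = {p28, p29, p30, p31, p32} ∈ τ ✓.
Open sets in the quotient: τ_Q = {{}, {[p28=p32]}, {[p28=p32], [p29=p30]}, {[p31]}, {[p28=p32], [p31]}, {[p28=p32], [p29=p30], [p31]}} (6 elements).


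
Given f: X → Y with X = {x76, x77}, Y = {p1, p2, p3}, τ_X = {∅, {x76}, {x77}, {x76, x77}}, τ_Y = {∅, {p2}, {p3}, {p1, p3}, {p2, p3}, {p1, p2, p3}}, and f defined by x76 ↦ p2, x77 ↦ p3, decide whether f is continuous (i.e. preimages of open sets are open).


f IS continuous.

Compute f^{-1}(U) for each U ∈ τ_Y:
  U = ∅: f^{-1}(U) = ∅ ∈ τ_X ✓.
  U = {p2}: f^{-1}(U) = {x76} ∈ τ_X ✓.
  U = {p3}: f^{-1}(U) = {x77} ∈ τ_X ✓.
  U = {p1, p3}: f^{-1}(U) = {x77} ∈ τ_X ✓.
  U = {p2, p3}: f^{-1}(U) = {x76, x77} ∈ τ_X ✓.
  U = {p1, p2, p3}: f^{-1}(U) = {x76, x77} ∈ τ_X ✓.
Every preimage lies in τ_X, so f IS continuous.


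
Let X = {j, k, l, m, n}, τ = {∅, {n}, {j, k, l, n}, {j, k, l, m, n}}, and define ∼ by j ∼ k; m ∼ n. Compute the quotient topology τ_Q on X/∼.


X/∼ = {[j=k], [l], [m=n]}; |τ_Q| = 2.

Equivalence classes: [j=k], [l], [m=n].
Quotient map π: X → X/∼ sends j ↦ [j=k], k ↦ [j=k], l ↦ [l], m ↦ [m=n], n ↦ [m=n].
For each subset V ⊆ X/∼, compute π^{-1}(V) ⊆ X and check whether π^{-1}(V) ∈ τ. V is open in τ_Q iff π^{-1}(V) ∈ τ.
  V = {}: π^{-1}(V) = ∅ ∈ τ ✓.
  V = {[j=k]}: π^{-1}(V) = {j, k} ∉ τ ✗.
  V = {[l]}: π^{-1}(V) = {l} ∉ τ ✗.
  V = {[j=k], [l]}: π^{-1}(V) = {j, k, l} ∉ τ ✗.
  V = {[m=n]}: π^{-1}(V) = {m, n} ∉ τ ✗.
  V = {[j=k], [m=n]}: π^{-1}(V) = {j, k, m, n} ∉ τ ✗.
  V = {[l], [m=n]}: π^{-1}(V) = {l, m, n} ∉ τ ✗.
  V = {[j=k], [l], [m=n]}: π^{-1}(V) = {j, k, l, m, n} ∈ τ ✓.
Open sets in the quotient: τ_Q = {{}, {[j=k], [l], [m=n]}} (2 elements).


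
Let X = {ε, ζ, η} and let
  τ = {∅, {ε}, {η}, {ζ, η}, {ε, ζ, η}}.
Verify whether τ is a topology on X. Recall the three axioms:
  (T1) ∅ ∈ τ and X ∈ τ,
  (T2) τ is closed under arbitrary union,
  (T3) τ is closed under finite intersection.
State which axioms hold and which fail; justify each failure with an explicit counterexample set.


τ is NOT a topology on X.

Axiom (T1): ∅ ∈ τ? Yes; X ∈ τ? Yes.
Axiom (T2/T3): check pairwise unions and intersections of members of τ.
Counterexample for (T2): {ε} ∪ {η} = {ε, η} ∉ τ. Therefore τ is NOT a topology.


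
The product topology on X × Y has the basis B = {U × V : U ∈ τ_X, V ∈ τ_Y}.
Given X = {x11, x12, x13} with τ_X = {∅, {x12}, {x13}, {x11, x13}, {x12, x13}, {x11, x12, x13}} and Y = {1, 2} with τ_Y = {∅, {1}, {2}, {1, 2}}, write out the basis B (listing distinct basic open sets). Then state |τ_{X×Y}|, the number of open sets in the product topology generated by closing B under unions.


Basis B = {∅ × ∅, {x12} × {1}, {x12} × {2}, {x13} × {1}, {x13} × {2}, {x11, x13} × {1}, {x11, x13} × {2}, {x12} × {1, 2}, {x12, x13} × {1}, {x12, x13} × {2}, {x13} × {1, 2}, {x11, x12, x13} × {1}, {x11, x12, x13} × {2}, {x11, x13} × {1, 2}, {x12, x13} × {1, 2}, {x11, x12, x13} × {1, 2}}; |τ_{X×Y}| = 36.

Enumerate products U × V with U ∈ τ_X, V ∈ τ_Y (deduplicated):
  ∅ × ∅ = {} (∅)
  {x12} × {1} = {(x12,1)}
  {x12} × {2} = {(x12,2)}
  {x13} × {1} = {(x13,1)}
  {x13} × {2} = {(x13,2)}
  {x11, x13} × {1} = {(x11,1), (x13,1)}
  {x11, x13} × {2} = {(x11,2), (x13,2)}
  {x12} × {1, 2} = {(x12,1), (x12,2)}
  {x12, x13} × {1} = {(x12,1), (x13,1)}
  {x12, x13} × {2} = {(x12,2), (x13,2)}
  {x13} × {1, 2} = {(x13,1), (x13,2)}
  {x11, x12, x13} × {1} = {(x11,1), (x12,1), (x13,1)}
  {x11, x12, x13} × {2} = {(x11,2), (x12,2), (x13,2)}
  {x11, x13} × {1, 2} = {(x11,1), (x11,2), (x13,1), (x13,2)}
  {x12, x13} × {1, 2} = {(x12,1), (x12,2), (x13,1), (x13,2)}
  {x11, x12, x13} × {1, 2} = {(x11,1), (x11,2), (x12,1), (x12,2), (x13,1), (x13,2)}
These 16 distinct sets form the basis B.
Close under arbitrary unions to get τ_{X×Y}; counting gives |τ_{X×Y}| = 36.


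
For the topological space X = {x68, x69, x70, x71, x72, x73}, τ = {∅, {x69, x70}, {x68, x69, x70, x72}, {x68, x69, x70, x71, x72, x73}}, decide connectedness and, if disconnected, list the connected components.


(X, τ) is connected.

Find clopen sets (U ∈ τ with X ∖ U ∈ τ):
  U = ∅, X ∖ U = {x68, x69, x70, x71, x72, x73} — both open, so U is clopen.
  U = {x68, x69, x70, x71, x72, x73}, X ∖ U = ∅ — both open, so U is clopen.
Only trivial clopens (∅ and X) exist, so (X, τ) is connected.
Compute connected components by grouping points that agree on all clopens:
  component: {x68, x69, x70, x71, x72, x73}


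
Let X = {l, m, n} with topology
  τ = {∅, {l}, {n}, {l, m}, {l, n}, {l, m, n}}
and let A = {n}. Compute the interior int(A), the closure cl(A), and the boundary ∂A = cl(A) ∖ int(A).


int(A) = {n}, cl(A) = {n}, ∂A = ∅.

Closed sets in (X, τ) are complements of opens:
  closed(X, τ) = {∅, {m}, {n}, {l, m}, {m, n}, {l, m, n}}.
int(A) = ⋃ {U ∈ τ : U ⊆ A}. Opens contained in A: ∅, {n}.
Taking the union of these: int(A) = {n}.
cl(A) = ⋂ {C closed : A ⊆ C}. Closed sets containing A: {n}, {m, n}, {l, m, n}.
Intersecting these: cl(A) = {n}.
∂A = cl(A) ∖ int(A) = {n} ∖ {n} = ∅.


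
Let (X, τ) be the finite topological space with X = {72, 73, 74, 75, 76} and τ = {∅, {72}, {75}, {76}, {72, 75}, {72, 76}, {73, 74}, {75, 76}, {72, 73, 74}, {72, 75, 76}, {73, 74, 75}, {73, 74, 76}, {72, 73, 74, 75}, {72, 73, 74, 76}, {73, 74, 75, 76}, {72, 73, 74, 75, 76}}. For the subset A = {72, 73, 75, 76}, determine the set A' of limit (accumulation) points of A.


A' = {74}

For each x ∈ X, list the open sets U ∈ τ with x ∈ U, then check whether U ∩ (A ∖ {x}) ≠ ∅ for every such U.
  x = 72: open {72} ∋ x has {72} ∩ (A ∖ {72}) = ∅, so x is NOT a limit point.
  x = 73: open {73, 74} ∋ x has {73, 74} ∩ (A ∖ {73}) = ∅, so x is NOT a limit point.
  x = 74: opens ∋ x are {73, 74}, {72, 73, 74}, {73, 74, 75}, {73, 74, 76}, {72, 73, 74, 75}, {72, 73, 74, 76}, {73, 74, 75, 76}, {72, 73, 74, 75, 76}; each meets A ∖ {74}, so x IS a limit point.
  x = 75: open {75} ∋ x has {75} ∩ (A ∖ {75}) = ∅, so x is NOT a limit point.
  x = 76: open {76} ∋ x has {76} ∩ (A ∖ {76}) = ∅, so x is NOT a limit point.
Collecting: A' = {74}.


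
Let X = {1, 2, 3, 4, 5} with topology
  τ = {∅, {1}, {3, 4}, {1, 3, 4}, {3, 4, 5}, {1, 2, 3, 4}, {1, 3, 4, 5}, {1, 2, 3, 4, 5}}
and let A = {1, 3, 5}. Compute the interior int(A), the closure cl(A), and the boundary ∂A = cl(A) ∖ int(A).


int(A) = {1}, cl(A) = {1, 2, 3, 4, 5}, ∂A = {2, 3, 4, 5}.

Closed sets in (X, τ) are complements of opens:
  closed(X, τ) = {∅, {2}, {5}, {1, 2}, {2, 5}, {1, 2, 5}, {2, 3, 4, 5}, {1, 2, 3, 4, 5}}.
int(A) = ⋃ {U ∈ τ : U ⊆ A}. Opens contained in A: ∅, {1}.
Taking the union of these: int(A) = {1}.
cl(A) = ⋂ {C closed : A ⊆ C}. Closed sets containing A: {1, 2, 3, 4, 5}.
Intersecting these: cl(A) = {1, 2, 3, 4, 5}.
∂A = cl(A) ∖ int(A) = {1, 2, 3, 4, 5} ∖ {1} = {2, 3, 4, 5}.


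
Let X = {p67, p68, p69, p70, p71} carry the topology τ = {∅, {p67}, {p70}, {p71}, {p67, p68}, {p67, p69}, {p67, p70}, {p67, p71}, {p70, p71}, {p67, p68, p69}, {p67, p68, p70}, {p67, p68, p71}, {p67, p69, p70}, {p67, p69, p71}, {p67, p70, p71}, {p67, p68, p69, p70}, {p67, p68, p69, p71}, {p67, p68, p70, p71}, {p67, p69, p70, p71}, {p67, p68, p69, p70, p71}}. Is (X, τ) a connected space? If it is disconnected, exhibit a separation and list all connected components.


(X, τ) is disconnected; components = [{p70}, {p71}, {p67, p68, p69}].

Find clopen sets (U ∈ τ with X ∖ U ∈ τ):
  U = ∅, X ∖ U = {p67, p68, p69, p70, p71} — both open, so U is clopen.
  U = {p70}, X ∖ U = {p67, p68, p69, p71} — both open, so U is clopen.
  U = {p71}, X ∖ U = {p67, p68, p69, p70} — both open, so U is clopen.
  U = {p70, p71}, X ∖ U = {p67, p68, p69} — both open, so U is clopen.
  U = {p67, p68, p69}, X ∖ U = {p70, p71} — both open, so U is clopen.
  U = {p67, p68, p69, p70}, X ∖ U = {p71} — both open, so U is clopen.
  U = {p67, p68, p69, p71}, X ∖ U = {p70} — both open, so U is clopen.
  U = {p67, p68, p69, p70, p71}, X ∖ U = ∅ — both open, so U is clopen.
Nontrivial clopen(s) exist: e.g. {p70, p71}. So (X, τ) is disconnected.
Compute connected components by grouping points that agree on all clopens:
  component: {p70}
  component: {p71}
  component: {p67, p68, p69}


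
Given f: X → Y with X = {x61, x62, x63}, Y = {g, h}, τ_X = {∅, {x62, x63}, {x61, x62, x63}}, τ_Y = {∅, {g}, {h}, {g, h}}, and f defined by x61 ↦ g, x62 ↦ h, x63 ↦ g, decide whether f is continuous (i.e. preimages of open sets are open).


f is NOT continuous.

Compute f^{-1}(U) for each U ∈ τ_Y:
  U = ∅: f^{-1}(U) = ∅ ∈ τ_X ✓.
  U = {g}: f^{-1}(U) = {x61, x63} ∉ τ_X ✗.
  U = {h}: f^{-1}(U) = {x62} ∉ τ_X ✗.
  U = {g, h}: f^{-1}(U) = {x61, x62, x63} ∈ τ_X ✓.
Found U = {g} with f^{-1}(U) = {x61, x63} not in τ_X. Therefore f is NOT continuous.


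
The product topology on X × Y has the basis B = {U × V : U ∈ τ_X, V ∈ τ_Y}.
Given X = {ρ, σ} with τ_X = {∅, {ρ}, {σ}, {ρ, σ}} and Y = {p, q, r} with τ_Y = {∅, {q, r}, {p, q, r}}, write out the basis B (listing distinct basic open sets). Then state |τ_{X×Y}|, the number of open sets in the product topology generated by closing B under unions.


Basis B = {∅ × ∅, {ρ} × {q, r}, {σ} × {q, r}, {ρ} × {p, q, r}, {σ} × {p, q, r}, {ρ, σ} × {q, r}, {ρ, σ} × {p, q, r}}; |τ_{X×Y}| = 9.

Enumerate products U × V with U ∈ τ_X, V ∈ τ_Y (deduplicated):
  ∅ × ∅ = {} (∅)
  {ρ} × {q, r} = {(ρ,q), (ρ,r)}
  {σ} × {q, r} = {(σ,q), (σ,r)}
  {ρ} × {p, q, r} = {(ρ,p), (ρ,q), (ρ,r)}
  {σ} × {p, q, r} = {(σ,p), (σ,q), (σ,r)}
  {ρ, σ} × {q, r} = {(ρ,q), (ρ,r), (σ,q), (σ,r)}
  {ρ, σ} × {p, q, r} = {(ρ,p), (ρ,q), (ρ,r), (σ,p), (σ,q), (σ,r)}
These 7 distinct sets form the basis B.
Close under arbitrary unions to get τ_{X×Y}; counting gives |τ_{X×Y}| = 9.


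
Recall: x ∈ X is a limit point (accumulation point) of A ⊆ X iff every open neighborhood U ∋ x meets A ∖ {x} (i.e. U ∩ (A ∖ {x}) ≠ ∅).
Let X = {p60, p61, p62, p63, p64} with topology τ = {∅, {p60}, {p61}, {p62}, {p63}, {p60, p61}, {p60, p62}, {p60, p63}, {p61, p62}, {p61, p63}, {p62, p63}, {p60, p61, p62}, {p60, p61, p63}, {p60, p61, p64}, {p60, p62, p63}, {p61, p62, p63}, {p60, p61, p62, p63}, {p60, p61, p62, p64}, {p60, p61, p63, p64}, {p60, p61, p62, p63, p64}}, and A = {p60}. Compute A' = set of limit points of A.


A' = {p64}

For each x ∈ X, list the open sets U ∈ τ with x ∈ U, then check whether U ∩ (A ∖ {x}) ≠ ∅ for every such U.
  x = p60: open {p60} ∋ x has {p60} ∩ (A ∖ {p60}) = ∅, so x is NOT a limit point.
  x = p61: open {p61} ∋ x has {p61} ∩ (A ∖ {p61}) = ∅, so x is NOT a limit point.
  x = p62: open {p62} ∋ x has {p62} ∩ (A ∖ {p62}) = ∅, so x is NOT a limit point.
  x = p63: open {p63} ∋ x has {p63} ∩ (A ∖ {p63}) = ∅, so x is NOT a limit point.
  x = p64: opens ∋ x are {p60, p61, p64}, {p60, p61, p62, p64}, {p60, p61, p63, p64}, {p60, p61, p62, p63, p64}; each meets A ∖ {p64}, so x IS a limit point.
Collecting: A' = {p64}.


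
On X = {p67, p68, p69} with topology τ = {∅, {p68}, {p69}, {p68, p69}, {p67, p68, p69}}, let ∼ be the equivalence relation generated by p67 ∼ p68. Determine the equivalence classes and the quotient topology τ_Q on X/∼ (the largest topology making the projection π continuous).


X/∼ = {[p67=p68], [p69]}; |τ_Q| = 3.

Equivalence classes: [p67=p68], [p69].
Quotient map π: X → X/∼ sends p67 ↦ [p67=p68], p68 ↦ [p67=p68], p69 ↦ [p69].
For each subset V ⊆ X/∼, compute π^{-1}(V) ⊆ X and check whether π^{-1}(V) ∈ τ. V is open in τ_Q iff π^{-1}(V) ∈ τ.
  V = {}: π^{-1}(V) = ∅ ∈ τ ✓.
  V = {[p67=p68]}: π^{-1}(V) = {p67, p68} ∉ τ ✗.
  V = {[p69]}: π^{-1}(V) = {p69} ∈ τ ✓.
  V = {[p67=p68], [p69]}: π^{-1}(V) = {p67, p68, p69} ∈ τ ✓.
Open sets in the quotient: τ_Q = {{}, {[p69]}, {[p67=p68], [p69]}} (3 elements).
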